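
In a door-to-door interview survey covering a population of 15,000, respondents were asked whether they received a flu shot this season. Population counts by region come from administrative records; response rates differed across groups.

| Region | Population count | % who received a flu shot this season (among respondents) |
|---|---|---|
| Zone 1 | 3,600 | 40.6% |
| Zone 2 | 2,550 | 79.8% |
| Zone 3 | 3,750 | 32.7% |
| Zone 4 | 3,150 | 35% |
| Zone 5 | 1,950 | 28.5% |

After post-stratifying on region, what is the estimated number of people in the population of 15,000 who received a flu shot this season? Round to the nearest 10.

6,380

Apply each group's respondent rate to its population count:
  Zone 1: 3,600 × 40.6% = 1461.6
  Zone 2: 2,550 × 79.8% = 2034.9
  Zone 3: 3,750 × 32.7% = 1226.25
  Zone 4: 3,150 × 35% = 1102.5
  Zone 5: 1,950 × 28.5% = 555.75
Estimated total = 6381 → 6,380.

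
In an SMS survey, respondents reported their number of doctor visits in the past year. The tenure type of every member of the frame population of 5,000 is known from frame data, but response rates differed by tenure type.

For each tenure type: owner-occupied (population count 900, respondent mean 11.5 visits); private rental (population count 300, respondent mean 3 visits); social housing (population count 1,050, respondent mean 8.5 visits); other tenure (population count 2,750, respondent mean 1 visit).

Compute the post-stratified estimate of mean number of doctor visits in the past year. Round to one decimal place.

Weight each group's respondent value by its population share:
  owner-occupied: (900/5,000) × 11.5 = 2.07
  private rental: (300/5,000) × 3 = 0.18
  social housing: (1,050/5,000) × 8.5 = 1.785
  other tenure: (2,750/5,000) × 1 = 0.55
Post-stratified estimate = 4.585 → 4.6.

4.6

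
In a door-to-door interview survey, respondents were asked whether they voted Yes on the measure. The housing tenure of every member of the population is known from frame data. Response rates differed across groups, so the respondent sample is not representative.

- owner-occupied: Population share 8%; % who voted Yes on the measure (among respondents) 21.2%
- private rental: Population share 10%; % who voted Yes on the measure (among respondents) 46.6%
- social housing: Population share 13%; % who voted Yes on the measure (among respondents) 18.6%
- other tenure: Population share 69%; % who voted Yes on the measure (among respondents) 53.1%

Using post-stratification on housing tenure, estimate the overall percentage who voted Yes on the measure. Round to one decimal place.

45.4%

Reweight to the known housing tenure distribution:
  owner-occupied: 0.08 × 21.2 = 1.696
  private rental: 0.1 × 46.6 = 4.66
  social housing: 0.13 × 18.6 = 2.418
  other tenure: 0.69 × 53.1 = 36.639
Post-stratified estimate = 45.413 → 45.4%.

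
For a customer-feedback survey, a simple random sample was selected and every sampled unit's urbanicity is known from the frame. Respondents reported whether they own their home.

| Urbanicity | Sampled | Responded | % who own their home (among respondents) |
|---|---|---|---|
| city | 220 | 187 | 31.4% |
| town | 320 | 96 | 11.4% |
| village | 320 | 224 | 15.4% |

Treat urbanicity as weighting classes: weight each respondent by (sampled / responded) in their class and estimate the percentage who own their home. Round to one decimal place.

Class response rates: city 187/220 = 85%, town 96/320 = 30%, village 224/320 = 70%.
Inverse-response-rate weighting restores each class to its sampled count, so class totals weight by n_sampled:
  city: 220 × 31.4 = 6908
  town: 320 × 11.4 = 3648
  village: 320 × 15.4 = 4928
Adjusted estimate = 15,484 / 860 = 18.0047 → 18.0%.

18.0%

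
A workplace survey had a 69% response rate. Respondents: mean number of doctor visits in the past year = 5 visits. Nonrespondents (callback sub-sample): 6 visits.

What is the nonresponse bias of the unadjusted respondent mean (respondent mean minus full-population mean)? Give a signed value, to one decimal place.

-0.3

Nonresponse fraction = 1 − 0.69 = 0.31.
Bias = (nonresponse fraction) × (respondent mean − nonrespondent mean)
     = 0.31 × (5 − 6) = 0.31 × -1 = -0.31.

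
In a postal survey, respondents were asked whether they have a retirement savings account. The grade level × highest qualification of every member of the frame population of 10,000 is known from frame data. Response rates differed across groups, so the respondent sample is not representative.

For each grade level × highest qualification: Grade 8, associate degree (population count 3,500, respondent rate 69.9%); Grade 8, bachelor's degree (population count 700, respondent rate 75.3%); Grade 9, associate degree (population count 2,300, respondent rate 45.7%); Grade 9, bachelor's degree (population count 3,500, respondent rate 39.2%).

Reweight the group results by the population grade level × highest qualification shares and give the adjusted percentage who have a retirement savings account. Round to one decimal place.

Each cell contributes population-share × respondent value:
  Grade 8, associate degree: (3,500/10,000) × 69.9 = 24.465
  Grade 8, bachelor's degree: (700/10,000) × 75.3 = 5.271
  Grade 9, associate degree: (2,300/10,000) × 45.7 = 10.511
  Grade 9, bachelor's degree: (3,500/10,000) × 39.2 = 13.72
Post-stratified estimate = 53.967 → 54.0%.

54.0%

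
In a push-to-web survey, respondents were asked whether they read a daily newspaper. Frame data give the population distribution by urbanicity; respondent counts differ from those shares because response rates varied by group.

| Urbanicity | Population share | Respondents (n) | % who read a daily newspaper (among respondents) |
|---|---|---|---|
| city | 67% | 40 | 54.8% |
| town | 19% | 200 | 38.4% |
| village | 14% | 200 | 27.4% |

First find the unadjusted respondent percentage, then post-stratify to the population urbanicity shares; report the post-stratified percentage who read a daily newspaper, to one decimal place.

47.8%

Without adjustment, the pooled respondent share is:
  (40/440)×54.8 + (200/440)×38.4 + (200/440)×27.4 = 34.8909%
Reweighting by population urbanicity shares:
  0.67×54.8 + 0.19×38.4 + 0.14×27.4 = 47.848%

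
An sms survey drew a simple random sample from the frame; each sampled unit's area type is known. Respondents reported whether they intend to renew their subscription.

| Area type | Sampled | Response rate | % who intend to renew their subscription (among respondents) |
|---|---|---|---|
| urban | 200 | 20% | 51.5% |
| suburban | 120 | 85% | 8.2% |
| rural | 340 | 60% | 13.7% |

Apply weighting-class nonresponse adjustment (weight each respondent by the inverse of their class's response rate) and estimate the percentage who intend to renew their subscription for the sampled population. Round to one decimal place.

Weighting each respondent by the inverse class response rate inflates each class back to its sampled size, so the class weight is n_sampled:
  urban: 200 × 51.5 = 10,300
  suburban: 120 × 8.2 = 984
  rural: 340 × 13.7 = 4658
Adjusted estimate = 15,942 / 660 = 24.1545 → 24.2%.

24.2%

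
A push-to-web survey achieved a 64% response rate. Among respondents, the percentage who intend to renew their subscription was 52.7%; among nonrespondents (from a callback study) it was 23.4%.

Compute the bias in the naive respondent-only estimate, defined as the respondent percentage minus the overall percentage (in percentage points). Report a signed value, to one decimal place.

Nonresponse fraction = 1 − 0.64 = 0.36.
Bias = (nonresponse fraction) × (respondent percentage − nonrespondent percentage)
     = 0.36 × (52.7 − 23.4) = 0.36 × 29.3 = 10.548.

+10.5 percentage points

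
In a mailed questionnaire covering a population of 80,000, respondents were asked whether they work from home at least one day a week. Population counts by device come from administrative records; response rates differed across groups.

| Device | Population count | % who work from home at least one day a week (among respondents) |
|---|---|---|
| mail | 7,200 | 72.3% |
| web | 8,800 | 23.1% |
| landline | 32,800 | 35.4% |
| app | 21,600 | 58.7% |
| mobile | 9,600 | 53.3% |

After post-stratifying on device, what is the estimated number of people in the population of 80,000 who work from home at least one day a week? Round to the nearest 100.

36,600

Apply each group's respondent rate to its population count:
  mail: 7,200 × 72.3% = 5205.6
  web: 8,800 × 23.1% = 2032.8
  landline: 32,800 × 35.4% = 11611.2
  app: 21,600 × 58.7% = 12679.2
  mobile: 9,600 × 53.3% = 5116.8
Estimated total = 36645.6 → 36,600.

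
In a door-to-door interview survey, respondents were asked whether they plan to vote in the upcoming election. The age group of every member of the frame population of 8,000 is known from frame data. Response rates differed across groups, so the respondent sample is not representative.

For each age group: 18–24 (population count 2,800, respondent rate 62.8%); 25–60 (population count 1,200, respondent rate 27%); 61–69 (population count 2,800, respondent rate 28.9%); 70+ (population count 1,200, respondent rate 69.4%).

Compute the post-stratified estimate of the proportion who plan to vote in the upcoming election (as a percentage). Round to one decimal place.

Reweight to the known age group distribution:
  18–24: (2,800/8,000) × 62.8 = 21.98
  25–60: (1,200/8,000) × 27 = 4.05
  61–69: (2,800/8,000) × 28.9 = 10.115
  70+: (1,200/8,000) × 69.4 = 10.41
Post-stratified estimate = 46.555 → 46.6%.

46.6%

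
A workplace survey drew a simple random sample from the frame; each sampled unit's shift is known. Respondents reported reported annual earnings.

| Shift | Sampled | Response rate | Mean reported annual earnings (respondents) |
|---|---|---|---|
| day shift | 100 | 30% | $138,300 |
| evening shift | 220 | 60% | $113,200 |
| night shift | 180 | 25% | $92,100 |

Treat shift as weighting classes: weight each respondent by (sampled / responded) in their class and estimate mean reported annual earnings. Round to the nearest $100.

Inverse-response-rate weighting restores each class to its sampled count, so class totals weight by n_sampled:
  day shift: 100 × 138,300 = 13,830,000
  evening shift: 220 × 113,200 = 24,904,000
  night shift: 180 × 92,100 = 16,578,000
Adjusted estimate = 55,312,000 / 500 = 110,624 → $110,600.

$110,600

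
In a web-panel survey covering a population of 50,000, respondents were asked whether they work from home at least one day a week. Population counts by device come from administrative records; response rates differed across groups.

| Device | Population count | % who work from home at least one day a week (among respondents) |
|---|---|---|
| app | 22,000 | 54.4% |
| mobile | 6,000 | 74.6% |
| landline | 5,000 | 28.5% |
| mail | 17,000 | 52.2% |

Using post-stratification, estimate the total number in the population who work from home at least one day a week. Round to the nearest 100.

Apply each group's respondent rate to its population count:
  app: 22,000 × 54.4% = 11,968
  mobile: 6,000 × 74.6% = 4476
  landline: 5,000 × 28.5% = 1425
  mail: 17,000 × 52.2% = 8874
Estimated total = 26,743 → 26,700.

26,700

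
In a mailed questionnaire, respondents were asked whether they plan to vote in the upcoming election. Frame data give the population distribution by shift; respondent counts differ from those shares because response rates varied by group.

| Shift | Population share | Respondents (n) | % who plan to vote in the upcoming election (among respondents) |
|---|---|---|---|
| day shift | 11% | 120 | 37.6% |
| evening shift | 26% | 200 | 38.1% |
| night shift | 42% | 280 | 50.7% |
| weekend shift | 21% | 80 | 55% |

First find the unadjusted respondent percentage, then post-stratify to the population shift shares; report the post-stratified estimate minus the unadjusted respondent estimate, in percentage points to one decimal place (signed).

Naive respondent-only estimate (weights = respondent counts):
  (120/680)×37.6 + (200/680)×38.1 + (280/680)×50.7 + (80/680)×55 = 45.1882%
Reweighting by population shift shares:
  0.11×37.6 + 0.26×38.1 + 0.42×50.7 + 0.21×55 = 46.886%
Difference = 46.886 − 45.1882 = 1.6978 pp.

+1.7 percentage points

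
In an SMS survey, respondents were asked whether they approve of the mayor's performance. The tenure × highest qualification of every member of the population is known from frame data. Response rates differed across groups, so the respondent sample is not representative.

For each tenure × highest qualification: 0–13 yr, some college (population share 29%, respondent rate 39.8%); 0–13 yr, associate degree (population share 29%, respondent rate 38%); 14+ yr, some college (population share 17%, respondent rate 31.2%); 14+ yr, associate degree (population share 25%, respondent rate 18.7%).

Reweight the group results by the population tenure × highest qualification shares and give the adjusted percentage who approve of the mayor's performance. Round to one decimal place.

32.5%

Reweight to the known tenure × highest qualification distribution:
  0–13 yr, some college: 0.29 × 39.8 = 11.542
  0–13 yr, associate degree: 0.29 × 38 = 11.02
  14+ yr, some college: 0.17 × 31.2 = 5.304
  14+ yr, associate degree: 0.25 × 18.7 = 4.675
Post-stratified estimate = 32.541 → 32.5%.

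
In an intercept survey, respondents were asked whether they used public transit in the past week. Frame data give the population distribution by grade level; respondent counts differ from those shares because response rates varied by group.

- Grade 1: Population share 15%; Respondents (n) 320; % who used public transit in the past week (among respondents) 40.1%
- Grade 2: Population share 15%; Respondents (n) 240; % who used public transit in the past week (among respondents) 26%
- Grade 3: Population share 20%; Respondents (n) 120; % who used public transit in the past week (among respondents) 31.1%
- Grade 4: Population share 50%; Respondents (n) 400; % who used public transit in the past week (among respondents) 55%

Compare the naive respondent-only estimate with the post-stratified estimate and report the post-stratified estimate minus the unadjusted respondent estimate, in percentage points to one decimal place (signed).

+2.1 percentage points

Naive respondent-only estimate (weights = respondent counts):
  (320/1080)×40.1 + (240/1080)×26 + (120/1080)×31.1 + (400/1080)×55 = 41.4852%
Post-stratified estimate weights by population shares:
  0.15×40.1 + 0.15×26 + 0.2×31.1 + 0.5×55 = 43.635%
Difference = 43.635 − 41.4852 = 2.1498 pp.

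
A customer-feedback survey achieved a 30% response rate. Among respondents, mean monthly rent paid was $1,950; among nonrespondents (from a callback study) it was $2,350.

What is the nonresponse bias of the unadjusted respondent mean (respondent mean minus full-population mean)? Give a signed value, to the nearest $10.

-$280

Nonresponse fraction = 1 − 0.3 = 0.7.
Bias = (nonresponse fraction) × (respondent mean − nonrespondent mean)
     = 0.7 × (1950 − 2350) = 0.7 × -400 = -280.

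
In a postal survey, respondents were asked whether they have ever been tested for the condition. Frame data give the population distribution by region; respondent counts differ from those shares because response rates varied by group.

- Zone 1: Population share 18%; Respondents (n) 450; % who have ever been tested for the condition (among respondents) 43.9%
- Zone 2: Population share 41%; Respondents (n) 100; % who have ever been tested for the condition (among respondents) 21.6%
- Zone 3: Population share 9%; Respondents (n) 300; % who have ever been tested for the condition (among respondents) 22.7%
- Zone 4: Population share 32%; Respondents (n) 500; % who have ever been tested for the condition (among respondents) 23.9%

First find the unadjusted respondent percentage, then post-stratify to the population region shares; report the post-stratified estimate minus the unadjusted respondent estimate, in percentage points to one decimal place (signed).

Unadjusted (pooled respondent) estimate weights by respondent counts:
  (450/1350)×43.9 + (100/1350)×21.6 + (300/1350)×22.7 + (500/1350)×23.9 = 30.1296%
Post-stratified estimate weights by population shares:
  0.18×43.9 + 0.41×21.6 + 0.09×22.7 + 0.32×23.9 = 26.449%
Difference = 26.449 − 30.1296 = -3.6806 pp.

-3.7 percentage points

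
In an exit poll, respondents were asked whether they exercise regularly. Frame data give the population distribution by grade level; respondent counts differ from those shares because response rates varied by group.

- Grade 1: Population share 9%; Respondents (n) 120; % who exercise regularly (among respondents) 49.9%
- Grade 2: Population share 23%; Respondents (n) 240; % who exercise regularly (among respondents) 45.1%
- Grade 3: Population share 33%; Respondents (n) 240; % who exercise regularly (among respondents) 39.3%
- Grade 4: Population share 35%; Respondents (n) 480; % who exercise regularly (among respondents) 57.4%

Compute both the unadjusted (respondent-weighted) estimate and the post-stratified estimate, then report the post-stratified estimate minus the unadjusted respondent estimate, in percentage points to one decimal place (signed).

-1.9 percentage points

Naive respondent-only estimate (weights = respondent counts):
  (120/1080)×49.9 + (240/1080)×45.1 + (240/1080)×39.3 + (480/1080)×57.4 = 49.8111%
Post-stratifying to population shares instead:
  0.09×49.9 + 0.23×45.1 + 0.33×39.3 + 0.35×57.4 = 47.923%
Difference = 47.923 − 49.8111 = -1.8881 pp.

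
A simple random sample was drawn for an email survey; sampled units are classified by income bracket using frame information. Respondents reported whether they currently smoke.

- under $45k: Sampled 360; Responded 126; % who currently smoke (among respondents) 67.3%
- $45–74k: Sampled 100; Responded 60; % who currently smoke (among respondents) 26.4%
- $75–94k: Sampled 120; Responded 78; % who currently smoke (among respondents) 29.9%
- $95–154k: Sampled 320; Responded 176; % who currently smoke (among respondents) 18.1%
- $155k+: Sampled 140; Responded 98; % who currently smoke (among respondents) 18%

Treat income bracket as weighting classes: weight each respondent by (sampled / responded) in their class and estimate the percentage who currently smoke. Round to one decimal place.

37.3%

Class response rates: under $45k 126/360 = 35%, $45–74k 60/100 = 60%, $75–94k 78/120 = 65%, $95–154k 176/320 = 55%, $155k+ 98/140 = 70%.
With weight = n_sampled/n_responded per class, the weighted class total is n_sampled:
  under $45k: 360 × 67.3 = 24,228
  $45–74k: 100 × 26.4 = 2640
  $75–94k: 120 × 29.9 = 3588
  $95–154k: 320 × 18.1 = 5792
  $155k+: 140 × 18 = 2520
Adjusted estimate = 38,768 / 1,040 = 37.2769 → 37.3%.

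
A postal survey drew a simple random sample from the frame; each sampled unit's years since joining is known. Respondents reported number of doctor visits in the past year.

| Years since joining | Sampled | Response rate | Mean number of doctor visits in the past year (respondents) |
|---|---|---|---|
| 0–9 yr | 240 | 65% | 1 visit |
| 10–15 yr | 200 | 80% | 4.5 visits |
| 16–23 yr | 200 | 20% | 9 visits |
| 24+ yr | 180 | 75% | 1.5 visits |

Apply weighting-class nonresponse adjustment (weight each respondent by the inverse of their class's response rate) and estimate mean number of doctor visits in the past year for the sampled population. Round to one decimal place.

3.9

Each respondent's weight = sampled/responded in their class; summing within a class gives n_sampled, so:
  0–9 yr: 240 × 1 = 240
  10–15 yr: 200 × 4.5 = 900
  16–23 yr: 200 × 9 = 1800
  24+ yr: 180 × 1.5 = 270
Adjusted estimate = 3210 / 820 = 3.91463 → 3.9.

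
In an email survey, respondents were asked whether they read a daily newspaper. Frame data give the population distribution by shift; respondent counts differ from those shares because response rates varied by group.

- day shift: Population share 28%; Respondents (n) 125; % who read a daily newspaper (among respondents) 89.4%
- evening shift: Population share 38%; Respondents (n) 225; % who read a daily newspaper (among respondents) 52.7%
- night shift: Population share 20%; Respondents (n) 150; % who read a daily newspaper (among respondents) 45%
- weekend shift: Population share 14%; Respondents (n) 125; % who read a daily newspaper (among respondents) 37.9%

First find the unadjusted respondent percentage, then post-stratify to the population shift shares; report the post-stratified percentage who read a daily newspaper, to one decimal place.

59.4%

Without adjustment, the pooled respondent share is:
  (125/625)×89.4 + (225/625)×52.7 + (150/625)×45 + (125/625)×37.9 = 55.232%
Post-stratifying to population shares instead:
  0.28×89.4 + 0.38×52.7 + 0.2×45 + 0.14×37.9 = 59.364%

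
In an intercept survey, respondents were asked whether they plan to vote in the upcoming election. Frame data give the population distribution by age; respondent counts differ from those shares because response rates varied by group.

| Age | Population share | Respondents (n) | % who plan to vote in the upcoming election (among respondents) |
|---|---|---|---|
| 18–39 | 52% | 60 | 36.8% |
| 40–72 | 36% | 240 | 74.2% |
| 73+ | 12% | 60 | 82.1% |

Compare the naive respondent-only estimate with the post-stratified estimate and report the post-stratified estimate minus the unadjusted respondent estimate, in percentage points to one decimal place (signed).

-13.6 percentage points

Without adjustment, the pooled respondent share is:
  (60/360)×36.8 + (240/360)×74.2 + (60/360)×82.1 = 69.2833%
Post-stratifying to population shares instead:
  0.52×36.8 + 0.36×74.2 + 0.12×82.1 = 55.7%
Difference = 55.7 − 69.2833 = -13.5833 pp.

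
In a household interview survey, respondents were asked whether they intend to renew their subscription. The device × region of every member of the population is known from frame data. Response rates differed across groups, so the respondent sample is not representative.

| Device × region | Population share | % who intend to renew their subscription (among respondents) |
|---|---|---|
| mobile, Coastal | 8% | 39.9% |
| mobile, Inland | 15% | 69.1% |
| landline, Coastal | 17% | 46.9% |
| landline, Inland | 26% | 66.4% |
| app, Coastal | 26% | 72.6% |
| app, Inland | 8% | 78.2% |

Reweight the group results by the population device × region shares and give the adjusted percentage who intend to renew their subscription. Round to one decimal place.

63.9%

Post-stratification weights by population share, not respondent share:
  mobile, Coastal: 0.08 × 39.9 = 3.192
  mobile, Inland: 0.15 × 69.1 = 10.365
  landline, Coastal: 0.17 × 46.9 = 7.973
  landline, Inland: 0.26 × 66.4 = 17.264
  app, Coastal: 0.26 × 72.6 = 18.876
  app, Inland: 0.08 × 78.2 = 6.256
Post-stratified estimate = 63.926 → 63.9%.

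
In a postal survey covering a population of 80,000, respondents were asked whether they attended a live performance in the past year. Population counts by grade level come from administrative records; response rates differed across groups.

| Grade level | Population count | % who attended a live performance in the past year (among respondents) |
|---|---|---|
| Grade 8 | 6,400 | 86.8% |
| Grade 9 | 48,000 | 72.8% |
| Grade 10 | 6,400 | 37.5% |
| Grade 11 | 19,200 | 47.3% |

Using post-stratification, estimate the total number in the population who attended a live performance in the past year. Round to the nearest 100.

52,000

Estimated count per cell = population count × respondent percentage:
  Grade 8: 6,400 × 86.8% = 5555.2
  Grade 9: 48,000 × 72.8% = 34,944
  Grade 10: 6,400 × 37.5% = 2400
  Grade 11: 19,200 × 47.3% = 9081.6
Estimated total = 51980.8 → 52,000.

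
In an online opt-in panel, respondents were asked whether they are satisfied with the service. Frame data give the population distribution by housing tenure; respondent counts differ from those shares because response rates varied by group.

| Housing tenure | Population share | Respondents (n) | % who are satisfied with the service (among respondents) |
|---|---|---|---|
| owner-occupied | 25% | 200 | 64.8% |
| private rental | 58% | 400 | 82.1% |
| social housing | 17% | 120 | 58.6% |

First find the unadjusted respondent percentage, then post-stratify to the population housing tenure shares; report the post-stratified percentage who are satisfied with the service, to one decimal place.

73.8%

Naive respondent-only estimate (weights = respondent counts):
  (200/720)×64.8 + (400/720)×82.1 + (120/720)×58.6 = 73.3778%
Post-stratified estimate weights by population shares:
  0.25×64.8 + 0.58×82.1 + 0.17×58.6 = 73.78%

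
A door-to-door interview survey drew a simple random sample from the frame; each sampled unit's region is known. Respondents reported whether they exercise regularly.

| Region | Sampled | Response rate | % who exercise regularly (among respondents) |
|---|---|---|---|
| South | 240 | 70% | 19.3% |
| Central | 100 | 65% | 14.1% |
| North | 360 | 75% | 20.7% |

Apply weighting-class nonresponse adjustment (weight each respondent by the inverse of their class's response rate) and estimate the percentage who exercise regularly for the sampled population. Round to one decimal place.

19.3%

Weighting each respondent by the inverse class response rate inflates each class back to its sampled size, so the class weight is n_sampled:
  South: 240 × 19.3 = 4632
  Central: 100 × 14.1 = 1410
  North: 360 × 20.7 = 7452
Adjusted estimate = 13,494 / 700 = 19.2771 → 19.3%.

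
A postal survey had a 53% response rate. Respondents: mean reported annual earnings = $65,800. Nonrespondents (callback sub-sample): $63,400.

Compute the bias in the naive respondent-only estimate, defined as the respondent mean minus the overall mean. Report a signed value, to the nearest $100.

+$1,100

Nonresponse fraction = 1 − 0.53 = 0.47.
Bias = (nonresponse fraction) × (respondent mean − nonrespondent mean)
     = 0.47 × (65,800 − 63,400) = 0.47 × 2400 = 1128.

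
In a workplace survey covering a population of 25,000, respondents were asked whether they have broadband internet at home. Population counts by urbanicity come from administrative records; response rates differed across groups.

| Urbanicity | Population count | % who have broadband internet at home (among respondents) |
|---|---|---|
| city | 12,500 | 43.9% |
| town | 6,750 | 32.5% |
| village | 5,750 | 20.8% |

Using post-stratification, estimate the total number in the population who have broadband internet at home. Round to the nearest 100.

8,900

Apply each group's respondent rate to its population count:
  city: 12,500 × 43.9% = 5487.5
  town: 6,750 × 32.5% = 2193.75
  village: 5,750 × 20.8% = 1196
Estimated total = 8877.25 → 8,900.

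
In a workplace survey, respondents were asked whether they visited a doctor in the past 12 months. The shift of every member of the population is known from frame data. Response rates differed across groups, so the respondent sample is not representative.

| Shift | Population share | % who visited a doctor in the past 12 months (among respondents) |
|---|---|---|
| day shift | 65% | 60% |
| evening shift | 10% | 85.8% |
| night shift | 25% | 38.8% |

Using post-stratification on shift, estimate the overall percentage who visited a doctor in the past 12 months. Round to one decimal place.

Weight each group's respondent value by its population share:
  day shift: 0.65 × 60 = 39
  evening shift: 0.1 × 85.8 = 8.58
  night shift: 0.25 × 38.8 = 9.7
Post-stratified estimate = 57.28 → 57.3%.

57.3%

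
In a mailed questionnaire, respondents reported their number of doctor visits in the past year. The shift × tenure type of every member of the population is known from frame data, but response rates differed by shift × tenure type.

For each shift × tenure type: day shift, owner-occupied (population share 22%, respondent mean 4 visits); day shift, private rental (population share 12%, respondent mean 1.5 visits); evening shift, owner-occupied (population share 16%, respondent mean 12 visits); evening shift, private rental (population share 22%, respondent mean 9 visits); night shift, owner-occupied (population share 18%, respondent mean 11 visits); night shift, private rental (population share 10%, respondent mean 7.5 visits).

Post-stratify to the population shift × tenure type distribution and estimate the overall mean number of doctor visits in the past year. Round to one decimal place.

7.7

Post-stratification weights by population share, not respondent share:
  day shift, owner-occupied: 0.22 × 4 = 0.88
  day shift, private rental: 0.12 × 1.5 = 0.18
  evening shift, owner-occupied: 0.16 × 12 = 1.92
  evening shift, private rental: 0.22 × 9 = 1.98
  night shift, owner-occupied: 0.18 × 11 = 1.98
  night shift, private rental: 0.1 × 7.5 = 0.75
Post-stratified estimate = 7.69 → 7.7.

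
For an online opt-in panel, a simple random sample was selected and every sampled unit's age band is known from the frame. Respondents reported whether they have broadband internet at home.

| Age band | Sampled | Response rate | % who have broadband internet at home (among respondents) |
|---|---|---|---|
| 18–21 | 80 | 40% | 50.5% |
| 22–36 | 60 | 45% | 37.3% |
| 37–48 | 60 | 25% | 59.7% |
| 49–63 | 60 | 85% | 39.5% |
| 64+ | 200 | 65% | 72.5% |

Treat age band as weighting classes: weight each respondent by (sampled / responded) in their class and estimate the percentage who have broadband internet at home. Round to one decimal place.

58.1%

Each respondent's weight = sampled/responded in their class; summing within a class gives n_sampled, so:
  18–21: 80 × 50.5 = 4040
  22–36: 60 × 37.3 = 2238
  37–48: 60 × 59.7 = 3582
  49–63: 60 × 39.5 = 2370
  64+: 200 × 72.5 = 14,500
Adjusted estimate = 26,730 / 460 = 58.1087 → 58.1%.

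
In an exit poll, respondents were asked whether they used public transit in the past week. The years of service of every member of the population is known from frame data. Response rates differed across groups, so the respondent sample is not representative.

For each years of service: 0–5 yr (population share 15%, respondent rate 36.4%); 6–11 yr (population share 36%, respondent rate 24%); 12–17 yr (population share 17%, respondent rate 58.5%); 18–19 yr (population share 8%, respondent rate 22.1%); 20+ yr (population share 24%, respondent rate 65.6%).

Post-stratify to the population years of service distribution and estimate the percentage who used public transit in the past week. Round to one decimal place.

41.6%

Post-stratification weights by population share, not respondent share:
  0–5 yr: 0.15 × 36.4 = 5.46
  6–11 yr: 0.36 × 24 = 8.64
  12–17 yr: 0.17 × 58.5 = 9.945
  18–19 yr: 0.08 × 22.1 = 1.768
  20+ yr: 0.24 × 65.6 = 15.744
Post-stratified estimate = 41.557 → 41.6%.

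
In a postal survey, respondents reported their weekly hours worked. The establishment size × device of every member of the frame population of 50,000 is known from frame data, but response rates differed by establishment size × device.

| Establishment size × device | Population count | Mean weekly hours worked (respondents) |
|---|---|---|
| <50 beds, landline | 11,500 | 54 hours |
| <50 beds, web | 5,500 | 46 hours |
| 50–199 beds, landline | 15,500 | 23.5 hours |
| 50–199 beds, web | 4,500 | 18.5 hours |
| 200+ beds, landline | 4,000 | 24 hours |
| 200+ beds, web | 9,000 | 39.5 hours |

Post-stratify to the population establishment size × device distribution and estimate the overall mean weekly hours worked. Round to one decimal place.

35.5

Post-stratification weights by population share, not respondent share:
  <50 beds, landline: (11,500/50,000) × 54 = 12.42
  <50 beds, web: (5,500/50,000) × 46 = 5.06
  50–199 beds, landline: (15,500/50,000) × 23.5 = 7.285
  50–199 beds, web: (4,500/50,000) × 18.5 = 1.665
  200+ beds, landline: (4,000/50,000) × 24 = 1.92
  200+ beds, web: (9,000/50,000) × 39.5 = 7.11
Post-stratified estimate = 35.46 → 35.5.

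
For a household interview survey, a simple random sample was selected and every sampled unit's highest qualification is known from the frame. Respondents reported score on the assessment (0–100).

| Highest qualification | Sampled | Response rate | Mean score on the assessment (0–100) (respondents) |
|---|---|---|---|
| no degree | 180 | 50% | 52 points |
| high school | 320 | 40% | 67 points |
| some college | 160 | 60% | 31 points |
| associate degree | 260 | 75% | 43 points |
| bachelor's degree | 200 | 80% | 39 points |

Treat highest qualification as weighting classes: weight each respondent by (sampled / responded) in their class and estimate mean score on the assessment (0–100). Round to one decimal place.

Inverse-response-rate weighting restores each class to its sampled count, so class totals weight by n_sampled:
  no degree: 180 × 52 = 9360
  high school: 320 × 67 = 21,440
  some college: 160 × 31 = 4960
  associate degree: 260 × 43 = 11,180
  bachelor's degree: 200 × 39 = 7800
Adjusted estimate = 54,740 / 1,120 = 48.875 → 48.9.

48.9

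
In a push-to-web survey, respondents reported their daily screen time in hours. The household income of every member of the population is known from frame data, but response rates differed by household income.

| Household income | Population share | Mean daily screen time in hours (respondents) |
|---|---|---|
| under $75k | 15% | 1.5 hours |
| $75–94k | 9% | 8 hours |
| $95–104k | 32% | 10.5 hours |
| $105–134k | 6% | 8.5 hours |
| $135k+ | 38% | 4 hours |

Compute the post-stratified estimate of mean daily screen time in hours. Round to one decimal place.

Post-stratification weights by population share, not respondent share:
  under $75k: 0.15 × 1.5 = 0.225
  $75–94k: 0.09 × 8 = 0.72
  $95–104k: 0.32 × 10.5 = 3.36
  $105–134k: 0.06 × 8.5 = 0.51
  $135k+: 0.38 × 4 = 1.52
Post-stratified estimate = 6.335 → 6.3.

6.3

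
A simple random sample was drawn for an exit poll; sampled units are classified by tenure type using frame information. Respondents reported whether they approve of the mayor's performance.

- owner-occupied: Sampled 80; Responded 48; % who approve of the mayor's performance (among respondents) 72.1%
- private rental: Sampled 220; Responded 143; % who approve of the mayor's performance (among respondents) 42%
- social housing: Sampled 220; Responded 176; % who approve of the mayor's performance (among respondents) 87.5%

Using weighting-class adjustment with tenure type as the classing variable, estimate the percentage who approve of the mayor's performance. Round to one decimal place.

Response rates by class: owner-occupied 48/80 = 60%, private rental 143/220 = 65%, social housing 176/220 = 80%.
Each respondent's weight = sampled/responded in their class; summing within a class gives n_sampled, so:
  owner-occupied: 80 × 72.1 = 5768
  private rental: 220 × 42 = 9240
  social housing: 220 × 87.5 = 19,250
Adjusted estimate = 34,258 / 520 = 65.8808 → 65.9%.

65.9%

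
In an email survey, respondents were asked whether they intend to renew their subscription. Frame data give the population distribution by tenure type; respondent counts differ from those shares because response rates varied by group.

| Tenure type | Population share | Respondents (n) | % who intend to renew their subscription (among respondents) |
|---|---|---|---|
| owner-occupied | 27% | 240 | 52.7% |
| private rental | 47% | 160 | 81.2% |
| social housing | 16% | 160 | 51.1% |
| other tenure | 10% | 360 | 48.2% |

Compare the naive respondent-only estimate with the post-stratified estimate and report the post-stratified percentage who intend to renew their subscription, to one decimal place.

65.4%

Without adjustment, the pooled respondent share is:
  (240/920)×52.7 + (160/920)×81.2 + (160/920)×51.1 + (360/920)×48.2 = 55.6174%
Post-stratified estimate weights by population shares:
  0.27×52.7 + 0.47×81.2 + 0.16×51.1 + 0.1×48.2 = 65.389%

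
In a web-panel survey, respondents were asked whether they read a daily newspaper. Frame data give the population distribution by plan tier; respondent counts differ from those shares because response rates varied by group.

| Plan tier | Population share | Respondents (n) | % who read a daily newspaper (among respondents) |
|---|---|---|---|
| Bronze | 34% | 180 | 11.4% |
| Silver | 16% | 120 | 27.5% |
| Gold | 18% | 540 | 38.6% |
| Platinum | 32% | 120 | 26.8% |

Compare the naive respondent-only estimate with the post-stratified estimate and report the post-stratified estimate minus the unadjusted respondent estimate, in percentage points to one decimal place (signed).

-6.8 percentage points

Without adjustment, the pooled respondent share is:
  (180/960)×11.4 + (120/960)×27.5 + (540/960)×38.6 + (120/960)×26.8 = 30.6375%
Reweighting by population plan tier shares:
  0.34×11.4 + 0.16×27.5 + 0.18×38.6 + 0.32×26.8 = 23.8%
Difference = 23.8 − 30.6375 = -6.8375 pp.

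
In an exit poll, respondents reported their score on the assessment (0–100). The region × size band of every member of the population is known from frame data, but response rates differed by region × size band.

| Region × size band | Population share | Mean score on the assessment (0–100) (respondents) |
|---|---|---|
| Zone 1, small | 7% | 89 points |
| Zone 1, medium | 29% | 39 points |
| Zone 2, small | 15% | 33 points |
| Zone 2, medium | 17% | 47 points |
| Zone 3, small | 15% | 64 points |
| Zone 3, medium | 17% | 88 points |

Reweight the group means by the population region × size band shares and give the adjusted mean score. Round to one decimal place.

55.0

Weight each group's respondent value by its population share:
  Zone 1, small: 0.07 × 89 = 6.23
  Zone 1, medium: 0.29 × 39 = 11.31
  Zone 2, small: 0.15 × 33 = 4.95
  Zone 2, medium: 0.17 × 47 = 7.99
  Zone 3, small: 0.15 × 64 = 9.6
  Zone 3, medium: 0.17 × 88 = 14.96
Post-stratified estimate = 55.04 → 55.0.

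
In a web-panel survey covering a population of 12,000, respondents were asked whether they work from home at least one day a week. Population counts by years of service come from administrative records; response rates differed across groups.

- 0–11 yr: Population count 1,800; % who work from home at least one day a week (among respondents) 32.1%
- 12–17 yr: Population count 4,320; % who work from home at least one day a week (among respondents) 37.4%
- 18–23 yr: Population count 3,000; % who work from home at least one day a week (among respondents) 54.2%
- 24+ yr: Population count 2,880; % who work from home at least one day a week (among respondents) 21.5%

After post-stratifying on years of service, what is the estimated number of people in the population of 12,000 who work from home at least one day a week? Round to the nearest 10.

4,440

Each cell contributes its population count × the respondent rate:
  0–11 yr: 1,800 × 32.1% = 577.8
  12–17 yr: 4,320 × 37.4% = 1615.68
  18–23 yr: 3,000 × 54.2% = 1626
  24+ yr: 2,880 × 21.5% = 619.2
Estimated total = 4438.68 → 4,440.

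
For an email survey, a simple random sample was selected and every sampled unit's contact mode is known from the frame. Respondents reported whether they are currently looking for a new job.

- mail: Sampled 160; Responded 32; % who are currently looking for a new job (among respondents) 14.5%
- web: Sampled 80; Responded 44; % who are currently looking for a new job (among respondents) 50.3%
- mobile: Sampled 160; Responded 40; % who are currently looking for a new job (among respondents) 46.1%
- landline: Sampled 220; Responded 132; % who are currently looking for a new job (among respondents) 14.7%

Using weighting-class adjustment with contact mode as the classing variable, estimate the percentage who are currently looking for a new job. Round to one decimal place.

Class response rates: mail 32/160 = 20%, web 44/80 = 55%, mobile 40/160 = 25%, landline 132/220 = 60%.
Inverse-response-rate weighting restores each class to its sampled count, so class totals weight by n_sampled:
  mail: 160 × 14.5 = 2320
  web: 80 × 50.3 = 4024
  mobile: 160 × 46.1 = 7376
  landline: 220 × 14.7 = 3234
Adjusted estimate = 16,954 / 620 = 27.3452 → 27.3%.

27.3%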